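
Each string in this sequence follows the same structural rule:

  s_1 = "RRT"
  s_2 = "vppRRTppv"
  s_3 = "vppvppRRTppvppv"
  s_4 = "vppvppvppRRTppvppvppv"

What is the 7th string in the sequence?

s(k+1) = vpp·s(k)·ppv, so each term gains vpp as a prefix and ppv as a suffix.
From vppvppvppRRTppvppvppv, 3 further steps: vppvppvppRRTppvppvppv → vppvppvppvppRRTppvppvppvppv → vppvppvppvppvppRRTppvppvppvppvppv → (answer).

vppvppvppvppvppvppRRTppvppvppvppvppvppv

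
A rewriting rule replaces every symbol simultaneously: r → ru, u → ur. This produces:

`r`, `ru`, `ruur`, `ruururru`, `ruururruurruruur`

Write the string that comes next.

φ(ruururruurruruur) expands symbol-by-symbol to ru ur ur ru ur ru ru ur ur ru ru ur ru ur ur ru; joining the 16 pieces gives the next term.

ruururruurruruururruruurruururru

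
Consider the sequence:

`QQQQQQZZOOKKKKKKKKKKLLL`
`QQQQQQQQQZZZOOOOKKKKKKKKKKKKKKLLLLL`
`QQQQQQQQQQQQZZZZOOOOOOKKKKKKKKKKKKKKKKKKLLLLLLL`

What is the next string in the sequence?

Each string has the form Q^{3n} Z^{n} O^{2n-2} K^{4n+2} L^{2n-1}, where the shown terms are n = 2, 3, 4.
At n = 5 the blocks have lengths 15, 5, 8, 22, 9.

QQQQQQQQQQQQQQQZZZZZOOOOOOOOKKKKKKKKKKKKKKKKKKKKKKLLLLLLLLL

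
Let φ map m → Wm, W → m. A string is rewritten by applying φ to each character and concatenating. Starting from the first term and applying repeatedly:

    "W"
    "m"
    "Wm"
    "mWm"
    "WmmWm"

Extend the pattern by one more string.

Expanding WmmWm: W→m, m→Wm, m→Wm, W→m, m→Wm. Concatenated: m Wm Wm m Wm.

mWmWmmWm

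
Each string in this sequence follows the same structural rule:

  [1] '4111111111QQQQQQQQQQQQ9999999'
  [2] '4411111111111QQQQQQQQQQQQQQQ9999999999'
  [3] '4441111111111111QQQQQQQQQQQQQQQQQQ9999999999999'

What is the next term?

4444111111111111111QQQQQQQQQQQQQQQQQQQQQ9999999999999999

Reading off run lengths: 4 runs 1, 2, 3; 1 runs 9, 11, 13; Q runs 12, 15, 18; 9 runs 7, 10, 13 — each is linear in n, where the shown terms are n = 3, 4, 5.
At n = 6 the blocks have lengths 4, 15, 21, 16.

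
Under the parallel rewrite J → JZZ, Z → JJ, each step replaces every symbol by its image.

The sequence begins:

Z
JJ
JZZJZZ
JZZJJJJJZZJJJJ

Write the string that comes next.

Applying the rule to each of the 14 symbols of JZZJJJJJZZJJJJ gives the pieces JZZ JJ JJ JZZ JZZ JZZ JZZ JZZ JJ JJ JZZ JZZ JZZ JZZ, which concatenate to the answer.

JZZJJJJJZZJZZJZZJZZJZZJJJJJZZJZZJZZJZZ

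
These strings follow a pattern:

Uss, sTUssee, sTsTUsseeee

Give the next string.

Each term wraps the previous one in sT on the left and ee on the right.
Applying this once more to sTsTUsseeee:

sTsTsTUsseeeeee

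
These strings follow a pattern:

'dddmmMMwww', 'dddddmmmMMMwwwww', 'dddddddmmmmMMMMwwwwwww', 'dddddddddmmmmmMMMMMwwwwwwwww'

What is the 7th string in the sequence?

dddddddddddddddmmmmmmmmMMMMMMMMwwwwwwwwwwwwwww

Term n consists of 2n+1 d's, followed by n+1 m's, followed by n+1 M's, followed by 2n+1 w's (n = 1, 2, …).
At n = 7 the blocks have lengths 15, 8, 8, 15.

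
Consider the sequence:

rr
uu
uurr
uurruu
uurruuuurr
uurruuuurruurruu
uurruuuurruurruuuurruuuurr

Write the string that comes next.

From term 3 onward, concatenate the last term with the second-to-last: uu·rr = uurr, uurr·uu = uurruu, …
So term 8 is uurruuuurruurruuuurruuuurr·uurruuuurruurruu.

uurruuuurruurruuuurruuuurruurruuuurruurruu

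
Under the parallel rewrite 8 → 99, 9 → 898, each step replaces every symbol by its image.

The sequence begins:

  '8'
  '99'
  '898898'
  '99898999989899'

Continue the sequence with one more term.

φ(99898999989899) expands symbol-by-symbol to 898 898 99 898 99 898 898 898 898 99 898 99 898 898; joining the 14 pieces gives the next term.

89889899898998988988988989989899898898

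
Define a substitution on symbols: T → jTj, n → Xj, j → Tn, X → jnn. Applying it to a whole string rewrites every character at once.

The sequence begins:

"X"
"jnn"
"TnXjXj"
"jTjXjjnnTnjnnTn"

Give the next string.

φ(jTjXjjnnTnjnnTn) expands symbol-by-symbol to Tn jTj Tn jnn Tn Tn Xj Xj jTj Xj Tn Xj Xj jTj Xj; joining the 15 pieces gives the next term.

TnjTjTnjnnTnTnXjXjjTjXjTnXjXjjTjXj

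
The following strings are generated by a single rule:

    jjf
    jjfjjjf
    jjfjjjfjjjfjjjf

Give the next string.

jjfjjjfjjjfjjjfjjjfjjjfjjjfjjjf

Each string is two copies of the previous one joined by 'j'.
One more doubling of jjfjjjfjjjfjjjf gives the answer.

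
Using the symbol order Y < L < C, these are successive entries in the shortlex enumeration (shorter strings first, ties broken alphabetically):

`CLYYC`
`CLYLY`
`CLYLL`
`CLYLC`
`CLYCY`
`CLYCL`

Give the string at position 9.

CLLYL

Stepping forward 3 times from CLYCL: CLYCL → CLYCC → CLLYY, then the target.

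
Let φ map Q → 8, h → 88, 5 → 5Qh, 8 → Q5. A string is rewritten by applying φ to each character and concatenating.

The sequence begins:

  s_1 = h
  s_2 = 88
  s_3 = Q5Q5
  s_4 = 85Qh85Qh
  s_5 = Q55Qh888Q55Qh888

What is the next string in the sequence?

85Qh5Qh888Q5Q5Q585Qh5Qh888Q5Q5Q5

Applying the rule to each of the 16 symbols of Q55Qh888Q55Qh888 gives the pieces 8 5Qh 5Qh 8 88 Q5 Q5 Q5 8 5Qh 5Qh 8 88 Q5 Q5 Q5, which concatenate to the answer.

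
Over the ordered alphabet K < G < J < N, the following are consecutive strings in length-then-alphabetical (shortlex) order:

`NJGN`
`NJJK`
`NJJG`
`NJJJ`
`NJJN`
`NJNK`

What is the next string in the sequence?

NJNG

Treat NJNK as a base-4 numeral over the given alphabet and add one, carrying through any trailing N's.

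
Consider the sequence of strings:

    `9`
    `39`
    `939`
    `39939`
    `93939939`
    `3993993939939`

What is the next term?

939399393993993939939

From term 3 onward, concatenate the second-to-last term with the last: 9·39 = 939, 39·939 = 39939, …
Continuing: 93939939 · 3993993939939 gives term 7.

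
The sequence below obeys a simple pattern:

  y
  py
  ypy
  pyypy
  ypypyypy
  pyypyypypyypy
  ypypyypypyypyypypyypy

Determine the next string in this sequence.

pyypyypypyypyypypyypypyypyypypyypy

From term 3 onward, concatenate the second-to-last term with the last: y·py = ypy, py·ypy = pyypy, …
The next term joins pyypyypypyypy and ypypyypypyypyypypyypy.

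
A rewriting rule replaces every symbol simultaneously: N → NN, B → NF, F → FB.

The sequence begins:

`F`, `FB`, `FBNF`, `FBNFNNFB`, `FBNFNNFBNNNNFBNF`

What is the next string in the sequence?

FBNFNNFBNNNNFBNFNNNNNNNNFBNFNNFB

Applying the rule to each of the 16 symbols of FBNFNNFBNNNNFBNF gives the pieces FB NF NN FB NN NN FB NF NN NN NN NN FB NF NN FB, which concatenate to the answer.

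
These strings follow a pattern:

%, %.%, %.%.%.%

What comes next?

Each string is two copies of the previous one joined by '.'.
One more doubling of %.%.%.% gives the answer.

%.%.%.%.%.%.%.%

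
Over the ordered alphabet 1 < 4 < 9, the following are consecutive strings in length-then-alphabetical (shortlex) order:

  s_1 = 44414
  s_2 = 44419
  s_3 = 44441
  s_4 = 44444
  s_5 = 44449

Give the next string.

Find the rightmost character of 44449 below 9, bump it to the next letter, and reset everything to its right to 1.

44491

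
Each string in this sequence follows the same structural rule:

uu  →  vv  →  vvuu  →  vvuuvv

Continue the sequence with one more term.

vvuuvvvvuu

This is a Fibonacci-style word recurrence s(k) = s(k−1)·s(k−2): e.g. vv·uu = vvuu.
So term 5 is vvuuvv·vvuu.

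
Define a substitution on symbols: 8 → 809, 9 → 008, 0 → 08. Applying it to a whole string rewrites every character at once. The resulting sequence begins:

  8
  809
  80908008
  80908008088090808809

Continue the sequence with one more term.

Replace each of the 20 characters of 80908008088090808809 in place — 809 08 008 08 809 08 08 809 08 809 809 08 008 08 809 08 809 809 08 008 — and concatenate.

809080080880908088090880980908008088090880980908008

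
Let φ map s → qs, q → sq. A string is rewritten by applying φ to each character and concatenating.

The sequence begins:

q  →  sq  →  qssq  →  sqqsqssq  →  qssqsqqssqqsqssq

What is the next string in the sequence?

sqqsqssqqssqsqqsqssqsqqssqqsqssq

Applying the rule to each of the 16 symbols of qssqsqqssqqsqssq gives the pieces sq qs qs sq qs sq sq qs qs sq sq qs sq qs qs sq, which concatenate to the answer.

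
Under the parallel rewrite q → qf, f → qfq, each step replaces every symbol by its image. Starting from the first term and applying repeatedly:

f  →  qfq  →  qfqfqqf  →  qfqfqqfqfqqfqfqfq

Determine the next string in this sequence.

Replace each of the 17 characters of qfqfqqfqfqqfqfqfq in place — qf qfq qf qfq qf qf qfq qf qfq qf qf qfq qf qfq qf qfq qf — and concatenate.

qfqfqqfqfqqfqfqfqqfqfqqfqfqfqqfqfqqfqfqqf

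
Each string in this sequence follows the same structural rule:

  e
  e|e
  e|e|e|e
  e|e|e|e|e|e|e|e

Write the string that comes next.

s(k+1) = s(k)·|·s(k) — each term doubles the last with '|' between the halves.
One more doubling of e|e|e|e|e|e|e|e gives the answer.

e|e|e|e|e|e|e|e|e|e|e|e|e|e|e|e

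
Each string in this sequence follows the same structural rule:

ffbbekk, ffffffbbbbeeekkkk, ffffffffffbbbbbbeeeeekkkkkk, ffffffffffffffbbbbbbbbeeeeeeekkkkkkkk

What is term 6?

Reading off run lengths: f runs 2, 6, 10, 14; b runs 2, 4, 6, 8; e runs 1, 3, 5, 7; k runs 2, 4, 6, 8 — each is linear in n (n = 1, 2, …).
For term 6, n = 6, so the run lengths are 22, 12, 11, 12.

ffffffffffffffffffffffbbbbbbbbbbbbeeeeeeeeeeekkkkkkkkkkkk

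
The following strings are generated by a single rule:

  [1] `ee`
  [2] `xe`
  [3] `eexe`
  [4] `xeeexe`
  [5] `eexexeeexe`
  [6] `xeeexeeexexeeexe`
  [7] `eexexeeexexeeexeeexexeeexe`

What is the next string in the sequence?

From term 3 onward, concatenate the second-to-last term with the last: ee·xe = eexe, xe·eexe = xeeexe, …
The next term joins xeeexeeexexeeexe and eexexeeexexeeexeeexexeeexe.

xeeexeeexexeeexeeexexeeexexeeexeeexexeeexe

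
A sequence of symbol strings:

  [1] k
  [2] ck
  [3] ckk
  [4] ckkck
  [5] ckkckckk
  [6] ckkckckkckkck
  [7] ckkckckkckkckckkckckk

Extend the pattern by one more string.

From term 3 onward, concatenate the last term with the second-to-last: ck·k = ckk, ckk·ck = ckkck, …
So term 8 is ckkckckkckkckckkckckk·ckkckckkckkck.

ckkckckkckkckckkckckkckkckckkckkck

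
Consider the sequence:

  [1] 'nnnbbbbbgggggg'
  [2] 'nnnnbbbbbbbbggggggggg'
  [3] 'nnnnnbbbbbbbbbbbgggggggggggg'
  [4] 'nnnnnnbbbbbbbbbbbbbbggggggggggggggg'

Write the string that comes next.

Reading off run lengths: n runs 3, 4, 5, 6; b runs 5, 8, 11, 14; g runs 6, 9, 12, 15 — each is linear in n (n = 1, 2, …).
For the next term, n = 5, so the run lengths are 7, 17, 18.

nnnnnnnbbbbbbbbbbbbbbbbbgggggggggggggggggg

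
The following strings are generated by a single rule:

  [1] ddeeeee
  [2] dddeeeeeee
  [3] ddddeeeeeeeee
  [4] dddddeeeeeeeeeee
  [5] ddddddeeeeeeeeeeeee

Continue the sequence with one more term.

dddddddeeeeeeeeeeeeeee

Reading off run lengths: d runs 2, 3, 4, 5, 6; e runs 5, 7, 9, 11, 13 — each is linear in n, where the shown terms are n = 2, 3, 4, 5, 6.
At n = 7 the blocks have lengths 7, 15.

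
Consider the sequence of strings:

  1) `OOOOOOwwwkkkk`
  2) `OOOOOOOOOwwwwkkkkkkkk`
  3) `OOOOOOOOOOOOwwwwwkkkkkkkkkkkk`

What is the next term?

OOOOOOOOOOOOOOOwwwwwwkkkkkkkkkkkkkkkk

Term n consists of 3n+3 O's, followed by n+2 w's, followed by 4n k's (n = 1, 2, …).
At n = 4 the blocks have lengths 15, 6, 16.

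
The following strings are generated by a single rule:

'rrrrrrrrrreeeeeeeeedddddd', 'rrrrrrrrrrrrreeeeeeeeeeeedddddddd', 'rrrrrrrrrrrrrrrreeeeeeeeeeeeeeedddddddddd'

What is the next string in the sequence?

rrrrrrrrrrrrrrrrrrreeeeeeeeeeeeeeeeeedddddddddddd

Term n consists of 3n+1 r's, followed by 3n e's, followed by 2n d's, where the shown terms are n = 3, 4, 5.
Setting n = 6 gives 19, 18, 12 characters in each block.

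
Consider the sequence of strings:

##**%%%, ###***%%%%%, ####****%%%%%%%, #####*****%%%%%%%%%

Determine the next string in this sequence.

######******%%%%%%%%%%%

Reading off run lengths: # runs 2, 3, 4, 5; * runs 2, 3, 4, 5; % runs 3, 5, 7, 9 — each is linear in n (n = 1, 2, …).
At n = 5 the blocks have lengths 6, 6, 11.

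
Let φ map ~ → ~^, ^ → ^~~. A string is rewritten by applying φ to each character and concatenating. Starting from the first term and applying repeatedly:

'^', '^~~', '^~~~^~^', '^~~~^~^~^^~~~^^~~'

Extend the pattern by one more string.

Rewriting the 17 symbols of ^~~~^~^~^^~~~^^~~ one by one yields ^~~ ~^ ~^ ~^ ^~~ ~^ ^~~ ~^ ^~~ ^~~ ~^ ~^ ~^ ^~~ ^~~ ~^ ~^; concatenated:

^~~~^~^~^^~~~^^~~~^^~~^~~~^~^~^^~~^~~~^~^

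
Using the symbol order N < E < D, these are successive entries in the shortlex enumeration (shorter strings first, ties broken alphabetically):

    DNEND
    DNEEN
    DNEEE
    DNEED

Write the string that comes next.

The successor of DNEED increments the rightmost position that isn't already D and resets every position after it to N.

DNEDN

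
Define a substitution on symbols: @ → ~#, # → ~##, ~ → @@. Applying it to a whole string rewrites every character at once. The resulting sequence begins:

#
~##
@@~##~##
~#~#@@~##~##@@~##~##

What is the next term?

Applying the rule to each of the 20 symbols of ~#~#@@~##~##@@~##~## gives the pieces @@ ~## @@ ~## ~# ~# @@ ~## ~## @@ ~## ~## ~# ~# @@ ~## ~## @@ ~## ~##, which concatenate to the answer.

@@~##@@~##~#~#@@~##~##@@~##~##~#~#@@~##~##@@~##~##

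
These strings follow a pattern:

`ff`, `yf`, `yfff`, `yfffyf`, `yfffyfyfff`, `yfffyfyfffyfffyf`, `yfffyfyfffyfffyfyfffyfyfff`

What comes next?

From term 3 onward, concatenate the last term with the second-to-last: yf·ff = yfff, yfff·yf = yfffyf, …
The next term joins yfffyfyfffyfffyfyfffyfyfff and yfffyfyfffyfffyf.

yfffyfyfffyfffyfyfffyfyfffyfffyfyfffyfffyf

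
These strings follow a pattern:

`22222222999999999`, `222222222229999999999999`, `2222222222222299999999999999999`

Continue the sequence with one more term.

22222222222222222999999999999999999999

Reading off run lengths: 2 runs 8, 11, 14; 9 runs 9, 13, 17 — each is linear in n, where the shown terms are n = 2, 3, 4.
Setting n = 5 gives 17, 21 characters in each block.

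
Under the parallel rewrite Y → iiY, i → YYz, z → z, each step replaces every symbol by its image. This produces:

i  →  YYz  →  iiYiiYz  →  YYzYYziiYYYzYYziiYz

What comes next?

φ(YYzYYziiYYYzYYziiYz) expands symbol-by-symbol to iiY iiY z iiY iiY z YYz YYz iiY iiY iiY z iiY iiY z YYz YYz iiY z; joining the 19 pieces gives the next term.

iiYiiYziiYiiYzYYzYYziiYiiYiiYziiYiiYzYYzYYziiYz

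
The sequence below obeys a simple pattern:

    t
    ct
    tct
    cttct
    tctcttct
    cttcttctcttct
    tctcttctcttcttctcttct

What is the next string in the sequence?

From term 3 onward, concatenate the second-to-last term with the last: t·ct = tct, ct·tct = cttct, …
So term 8 is cttcttctcttct·tctcttctcttcttctcttct.

cttcttctcttcttctcttctcttcttctcttct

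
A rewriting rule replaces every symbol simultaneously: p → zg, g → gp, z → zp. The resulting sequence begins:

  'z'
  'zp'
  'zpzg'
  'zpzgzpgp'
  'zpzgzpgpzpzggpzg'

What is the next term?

zpzgzpgpzpzggpzgzpzgzpgpgpzgzpgp

Replace each of the 16 characters of zpzgzpgpzpzggpzg in place — zp zg zp gp zp zg gp zg zp zg zp gp gp zg zp gp — and concatenate.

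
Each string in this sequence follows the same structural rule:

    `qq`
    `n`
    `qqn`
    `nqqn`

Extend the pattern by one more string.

Each term (from the third on) is the two preceding terms concatenated in order: term 3 = qq·n = qqn.
Continuing: qqn · nqqn gives term 5.

qqnnqqn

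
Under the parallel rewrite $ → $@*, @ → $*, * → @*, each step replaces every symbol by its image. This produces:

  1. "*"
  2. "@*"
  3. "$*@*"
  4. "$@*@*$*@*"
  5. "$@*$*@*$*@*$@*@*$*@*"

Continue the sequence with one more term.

Replace each of the 20 characters of $@*$*@*$*@*$@*@*$*@* in place — $@* $* @* $@* @* $* @* $@* @* $* @* $@* $* @* $* @* $@* @* $* @* — and concatenate.

$@*$*@*$@*@*$*@*$@*@*$*@*$@*$*@*$*@*$@*@*$*@*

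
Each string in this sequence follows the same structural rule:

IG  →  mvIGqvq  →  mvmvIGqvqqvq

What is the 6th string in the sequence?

mvmvmvmvmvIGqvqqvqqvqqvqqvq

s(k+1) = mv·s(k)·qvq, so each term gains mv as a prefix and qvq as a suffix.
From mvmvIGqvqqvq, 3 further steps: mvmvIGqvqqvq → mvmvmvIGqvqqvqqvq → mvmvmvmvIGqvqqvqqvqqvq → (answer).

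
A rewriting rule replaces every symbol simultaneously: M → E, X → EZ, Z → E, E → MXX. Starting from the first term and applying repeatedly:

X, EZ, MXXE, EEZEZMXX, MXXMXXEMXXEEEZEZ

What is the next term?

EEZEZEEZEZMXXEEZEZMXXMXXMXXEMXXE

φ(MXXMXXEMXXEEEZEZ) expands symbol-by-symbol to E EZ EZ E EZ EZ MXX E EZ EZ MXX MXX MXX E MXX E; joining the 16 pieces gives the next term.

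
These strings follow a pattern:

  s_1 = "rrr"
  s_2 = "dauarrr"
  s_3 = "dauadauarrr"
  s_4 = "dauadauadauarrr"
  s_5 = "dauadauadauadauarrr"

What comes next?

The strings grow by a fixed prefix daua each time.
Applying this once more to dauadauadauadauarrr:

dauadauadauadauadauarrr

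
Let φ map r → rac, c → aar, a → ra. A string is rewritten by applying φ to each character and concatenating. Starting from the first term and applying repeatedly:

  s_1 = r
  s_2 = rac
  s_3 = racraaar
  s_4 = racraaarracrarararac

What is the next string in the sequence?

Rewriting the 20 symbols of racraaarracrarararac one by one yields rac ra aar rac ra ra ra rac rac ra aar rac ra rac ra rac ra rac ra aar; concatenated:

racraaarracrarararacracraaarracraracraracraracraaar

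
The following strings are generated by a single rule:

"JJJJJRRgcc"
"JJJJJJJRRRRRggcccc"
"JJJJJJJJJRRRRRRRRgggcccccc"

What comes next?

The n-th term is 2n+3 J's then 3n-1 R's then n g's then 2n c's (n = 1, 2, …).
For the next term, n = 4, so the run lengths are 11, 11, 4, 8.

JJJJJJJJJJJRRRRRRRRRRRggggcccccccc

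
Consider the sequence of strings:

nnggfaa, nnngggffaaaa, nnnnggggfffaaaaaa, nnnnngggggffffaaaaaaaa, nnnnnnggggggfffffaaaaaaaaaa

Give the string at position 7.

Term n consists of n+1 n's, followed by n+1 g's, followed by n f's, followed by 2n a's (n = 1, 2, …).
Setting n = 7 gives 8, 8, 7, 14 characters in each block.

nnnnnnnnggggggggfffffffaaaaaaaaaaaaaa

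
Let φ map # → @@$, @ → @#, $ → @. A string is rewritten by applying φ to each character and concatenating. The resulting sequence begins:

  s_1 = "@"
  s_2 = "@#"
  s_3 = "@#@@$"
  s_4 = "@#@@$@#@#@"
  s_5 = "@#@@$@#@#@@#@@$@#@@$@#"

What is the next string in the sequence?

Applying the rule to each of the 22 symbols of @#@@$@#@#@@#@@$@#@@$@# gives the pieces @# @@$ @# @# @ @# @@$ @# @@$ @# @# @@$ @# @# @ @# @@$ @# @# @ @# @@$, which concatenate to the answer.

@#@@$@#@#@@#@@$@#@@$@#@#@@$@#@#@@#@@$@#@#@@#@@$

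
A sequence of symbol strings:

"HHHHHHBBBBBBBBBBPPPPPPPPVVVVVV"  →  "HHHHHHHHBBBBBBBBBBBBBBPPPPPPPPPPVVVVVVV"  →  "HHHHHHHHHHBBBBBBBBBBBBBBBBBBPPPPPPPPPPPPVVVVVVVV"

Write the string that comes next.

HHHHHHHHHHHHBBBBBBBBBBBBBBBBBBBBBBPPPPPPPPPPPPPPVVVVVVVVV

The n-th term is 2n H's then 4n-2 B's then 2n+2 P's then n+3 V's, where the shown terms are n = 3, 4, 5.
For the next term, n = 6, so the run lengths are 12, 22, 14, 9.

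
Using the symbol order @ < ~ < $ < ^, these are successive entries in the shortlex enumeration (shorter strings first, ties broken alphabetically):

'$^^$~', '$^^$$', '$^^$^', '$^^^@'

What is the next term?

Treat $^^^@ as a base-4 numeral over the given alphabet and add one, carrying through any trailing ^'s.

$^^^~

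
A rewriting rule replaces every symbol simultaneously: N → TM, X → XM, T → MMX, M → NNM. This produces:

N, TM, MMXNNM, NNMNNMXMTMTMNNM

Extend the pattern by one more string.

Rewriting the 15 symbols of NNMNNMXMTMTMNNM one by one yields TM TM NNM TM TM NNM XM NNM MMX NNM MMX NNM TM TM NNM; concatenated:

TMTMNNMTMTMNNMXMNNMMMXNNMMMXNNMTMTMNNM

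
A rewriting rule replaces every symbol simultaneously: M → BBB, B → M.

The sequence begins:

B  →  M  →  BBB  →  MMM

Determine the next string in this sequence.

BBBBBBBBB

Expanding MMM: M→BBB, M→BBB, M→BBB. Concatenated: BBB BBB BBB.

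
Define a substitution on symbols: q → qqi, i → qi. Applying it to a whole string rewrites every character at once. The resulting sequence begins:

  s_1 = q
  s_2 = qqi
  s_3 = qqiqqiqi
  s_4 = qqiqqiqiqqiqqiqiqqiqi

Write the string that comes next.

Replace each of the 21 characters of qqiqqiqiqqiqqiqiqqiqi in place — qqi qqi qi qqi qqi qi qqi qi qqi qqi qi qqi qqi qi qqi qi qqi qqi qi qqi qi — and concatenate.

qqiqqiqiqqiqqiqiqqiqiqqiqqiqiqqiqqiqiqqiqiqqiqqiqiqqiqi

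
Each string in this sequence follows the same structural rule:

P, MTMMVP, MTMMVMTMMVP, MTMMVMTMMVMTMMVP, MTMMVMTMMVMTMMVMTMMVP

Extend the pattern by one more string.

The strings grow by a fixed prefix MTMMV each time.
Applying this once more to MTMMVMTMMVMTMMVMTMMVP:

MTMMVMTMMVMTMMVMTMMVMTMMVP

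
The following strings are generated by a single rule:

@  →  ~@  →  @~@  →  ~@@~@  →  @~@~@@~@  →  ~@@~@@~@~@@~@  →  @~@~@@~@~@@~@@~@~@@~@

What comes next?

~@@~@@~@~@@~@@~@~@@~@~@@~@@~@~@@~@

From term 3 onward, concatenate the second-to-last term with the last: @·~@ = @~@, ~@·@~@ = ~@@~@, …
The next term joins ~@@~@@~@~@@~@ and @~@~@@~@~@@~@@~@~@@~@.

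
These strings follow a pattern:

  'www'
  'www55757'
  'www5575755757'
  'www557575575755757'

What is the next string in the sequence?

www55757557575575755757

Each term is the previous one with 55757 appended.
So the next term is www557575575755757·55757.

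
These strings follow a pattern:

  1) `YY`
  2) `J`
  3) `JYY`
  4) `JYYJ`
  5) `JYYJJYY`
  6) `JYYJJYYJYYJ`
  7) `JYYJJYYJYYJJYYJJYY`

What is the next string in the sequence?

JYYJJYYJYYJJYYJJYYJYYJJYYJYYJ

This is a Fibonacci-style word recurrence s(k) = s(k−1)·s(k−2): e.g. J·YY = JYY.
Continuing: JYYJJYYJYYJJYYJJYY · JYYJJYYJYYJ gives term 8.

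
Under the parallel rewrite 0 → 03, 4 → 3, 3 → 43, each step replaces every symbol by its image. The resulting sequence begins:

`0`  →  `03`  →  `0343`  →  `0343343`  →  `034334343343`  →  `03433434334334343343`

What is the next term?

Applying the rule to each of the 20 symbols of 03433434334334343343 gives the pieces 03 43 3 43 43 3 43 3 43 43 3 43 43 3 43 3 43 43 3 43, which concatenate to the answer.

034334343343343433434334334343343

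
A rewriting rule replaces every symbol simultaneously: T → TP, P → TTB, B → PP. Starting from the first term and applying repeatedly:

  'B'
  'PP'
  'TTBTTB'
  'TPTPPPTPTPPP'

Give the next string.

TPTTBTPTTBTTBTTBTPTTBTPTTBTTBTTB

Rewriting each symbol of TPTPPPTPTPPP: T→TP, P→TTB, T→TP, P→TTB, P→TTB, P→TTB, T→TP, P→TTB, T→TP, P→TTB, P→TTB, P→TTB, which concatenates to TP TTB TP TTB TTB TTB TP TTB TP TTB TTB TTB.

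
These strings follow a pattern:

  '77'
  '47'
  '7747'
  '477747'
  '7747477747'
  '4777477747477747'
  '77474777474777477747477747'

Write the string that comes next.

This is a Fibonacci-style word recurrence s(k) = s(k−2)·s(k−1): e.g. 77·47 = 7747.
Continuing: 4777477747477747 · 77474777474777477747477747 gives term 8.

477747774747774777474777474777477747477747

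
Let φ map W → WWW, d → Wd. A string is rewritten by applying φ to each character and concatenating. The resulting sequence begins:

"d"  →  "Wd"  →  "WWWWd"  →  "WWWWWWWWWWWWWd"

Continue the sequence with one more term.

Applying the rule to each of the 14 symbols of WWWWWWWWWWWWWd gives the pieces WWW WWW WWW WWW WWW WWW WWW WWW WWW WWW WWW WWW WWW Wd, which concatenate to the answer.

WWWWWWWWWWWWWWWWWWWWWWWWWWWWWWWWWWWWWWWWd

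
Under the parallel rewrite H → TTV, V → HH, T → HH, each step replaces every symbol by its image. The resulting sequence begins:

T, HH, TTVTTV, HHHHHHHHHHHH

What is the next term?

Rewriting each symbol of HHHHHHHHHHHH: H→TTV, H→TTV, H→TTV, H→TTV, H→TTV, H→TTV, H→TTV, H→TTV, H→TTV, H→TTV, H→TTV, H→TTV, which concatenates to TTV TTV TTV TTV TTV TTV TTV TTV TTV TTV TTV TTV.

TTVTTVTTVTTVTTVTTVTTVTTVTTVTTVTTVTTV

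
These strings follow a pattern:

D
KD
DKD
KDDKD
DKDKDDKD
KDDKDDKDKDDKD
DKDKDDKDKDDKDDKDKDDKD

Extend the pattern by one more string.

KDDKDDKDKDDKDDKDKDDKDKDDKDDKDKDDKD

This is a Fibonacci-style word recurrence s(k) = s(k−2)·s(k−1): e.g. D·KD = DKD.
The next term joins KDDKDDKDKDDKD and DKDKDDKDKDDKDDKDKDDKD.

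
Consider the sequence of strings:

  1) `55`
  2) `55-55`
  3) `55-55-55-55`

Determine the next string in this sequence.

Every step duplicates the string with '-' between the halves.
Doubling 55-55-55-55 with '-' between the halves:

55-55-55-55-55-55-55-55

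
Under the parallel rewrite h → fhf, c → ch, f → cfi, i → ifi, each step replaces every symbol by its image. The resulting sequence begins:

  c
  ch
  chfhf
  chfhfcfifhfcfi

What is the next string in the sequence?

Applying the rule to each of the 14 symbols of chfhfcfifhfcfi gives the pieces ch fhf cfi fhf cfi ch cfi ifi cfi fhf cfi ch cfi ifi, which concatenate to the answer.

chfhfcfifhfcfichcfiificfifhfcfichcfiifi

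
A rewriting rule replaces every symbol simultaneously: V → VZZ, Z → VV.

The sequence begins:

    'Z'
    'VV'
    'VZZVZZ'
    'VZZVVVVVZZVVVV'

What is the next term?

VZZVVVVVZZVZZVZZVZZVZZVVVVVZZVZZVZZVZZ

Replace each of the 14 characters of VZZVVVVVZZVVVV in place — VZZ VV VV VZZ VZZ VZZ VZZ VZZ VV VV VZZ VZZ VZZ VZZ — and concatenate.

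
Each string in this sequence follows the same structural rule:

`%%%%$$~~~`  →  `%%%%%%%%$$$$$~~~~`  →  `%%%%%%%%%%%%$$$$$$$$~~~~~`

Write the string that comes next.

%%%%%%%%%%%%%%%%$$$$$$$$$$$~~~~~~

The n-th term is 4n %'s then 3n-1 $'s then n+2 ~'s (n = 1, 2, …).
For the next term, n = 4, so the run lengths are 16, 11, 6.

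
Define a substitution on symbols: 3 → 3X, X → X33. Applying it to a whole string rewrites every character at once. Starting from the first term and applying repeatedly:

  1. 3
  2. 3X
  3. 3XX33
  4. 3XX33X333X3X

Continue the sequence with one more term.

3XX33X333X3XX333X3X3XX333XX33

Rewriting each symbol of 3XX33X333X3X: 3→3X, X→X33, X→X33, 3→3X, 3→3X, X→X33, 3→3X, 3→3X, 3→3X, X→X33, 3→3X, X→X33, which concatenates to 3X X33 X33 3X 3X X33 3X 3X 3X X33 3X X33.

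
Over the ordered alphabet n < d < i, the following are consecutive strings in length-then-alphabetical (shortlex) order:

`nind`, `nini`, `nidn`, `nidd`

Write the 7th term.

Stepping forward 3 times from nidd: nidd → nidi → niin, then the target.

niid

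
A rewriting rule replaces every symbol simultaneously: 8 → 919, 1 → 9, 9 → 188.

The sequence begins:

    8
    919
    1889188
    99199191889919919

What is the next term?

Replace each of the 17 characters of 99199191889919919 in place — 188 188 9 188 188 9 188 9 919 919 188 188 9 188 188 9 188 — and concatenate.

18818891881889188991991918818891881889188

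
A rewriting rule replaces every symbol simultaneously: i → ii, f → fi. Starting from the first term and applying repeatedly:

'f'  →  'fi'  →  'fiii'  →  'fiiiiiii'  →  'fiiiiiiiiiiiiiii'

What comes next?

fiiiiiiiiiiiiiiiiiiiiiiiiiiiiiii

Replace each of the 16 characters of fiiiiiiiiiiiiiii in place — fi ii ii ii ii ii ii ii ii ii ii ii ii ii ii ii — and concatenate.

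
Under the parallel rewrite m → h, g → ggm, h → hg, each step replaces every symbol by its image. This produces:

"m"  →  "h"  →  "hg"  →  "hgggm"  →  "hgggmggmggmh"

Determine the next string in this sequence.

hgggmggmggmhggmggmhggmggmhhg

Rewriting each symbol of hgggmggmggmh: h→hg, g→ggm, g→ggm, g→ggm, m→h, g→ggm, g→ggm, m→h, g→ggm, g→ggm, m→h, h→hg, which concatenates to hg ggm ggm ggm h ggm ggm h ggm ggm h hg.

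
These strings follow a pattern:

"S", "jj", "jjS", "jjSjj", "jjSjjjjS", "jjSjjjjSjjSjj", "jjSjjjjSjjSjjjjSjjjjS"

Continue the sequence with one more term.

This is a Fibonacci-style word recurrence s(k) = s(k−1)·s(k−2): e.g. jj·S = jjS.
Continuing: jjSjjjjSjjSjjjjSjjjjS · jjSjjjjSjjSjj gives term 8.

jjSjjjjSjjSjjjjSjjjjSjjSjjjjSjjSjj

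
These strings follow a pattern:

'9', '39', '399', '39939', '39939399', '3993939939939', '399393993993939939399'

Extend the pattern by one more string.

Each term (from the third on) is the previous term followed by the one before it: term 3 = 39·9 = 399.
The next term joins 399393993993939939399 and 3993939939939.

3993939939939399393993993939939939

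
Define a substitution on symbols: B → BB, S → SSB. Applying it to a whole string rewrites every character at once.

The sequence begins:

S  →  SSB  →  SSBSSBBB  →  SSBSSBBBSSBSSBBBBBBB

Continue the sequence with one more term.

φ(SSBSSBBBSSBSSBBBBBBB) expands symbol-by-symbol to SSB SSB BB SSB SSB BB BB BB SSB SSB BB SSB SSB BB BB BB BB BB BB BB; joining the 20 pieces gives the next term.

SSBSSBBBSSBSSBBBBBBBSSBSSBBBSSBSSBBBBBBBBBBBBBBB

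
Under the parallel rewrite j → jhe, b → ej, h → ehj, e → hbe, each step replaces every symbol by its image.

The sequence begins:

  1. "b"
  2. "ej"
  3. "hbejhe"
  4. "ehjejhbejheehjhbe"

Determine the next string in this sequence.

Rewriting the 17 symbols of ehjejhbejheehjhbe one by one yields hbe ehj jhe hbe jhe ehj ej hbe jhe ehj hbe hbe ehj jhe ehj ej hbe; concatenated:

hbeehjjhehbejheehjejhbejheehjhbehbeehjjheehjejhbe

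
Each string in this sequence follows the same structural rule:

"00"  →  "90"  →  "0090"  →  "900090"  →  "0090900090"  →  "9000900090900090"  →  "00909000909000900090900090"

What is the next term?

900090009090009000909000909000900090900090

This is a Fibonacci-style word recurrence s(k) = s(k−2)·s(k−1): e.g. 00·90 = 0090.
The next term joins 9000900090900090 and 00909000909000900090900090.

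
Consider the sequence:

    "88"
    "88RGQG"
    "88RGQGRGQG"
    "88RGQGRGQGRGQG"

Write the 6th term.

88RGQGRGQGRGQGRGQGRGQG

Every step adds RGQG to the end: s(k+1) = s(k)·RGQG.
From 88RGQGRGQGRGQG, 2 further steps: 88RGQGRGQGRGQG → 88RGQGRGQGRGQGRGQG → (answer).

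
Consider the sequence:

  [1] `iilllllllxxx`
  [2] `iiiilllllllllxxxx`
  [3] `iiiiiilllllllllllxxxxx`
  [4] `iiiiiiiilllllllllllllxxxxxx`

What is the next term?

Reading off run lengths: i runs 2, 4, 6, 8; l runs 7, 9, 11, 13; x runs 3, 4, 5, 6 — each is linear in n, where the shown terms are n = 2, 3, 4, 5.
At n = 6 the blocks have lengths 10, 15, 7.

iiiiiiiiiilllllllllllllllxxxxxxx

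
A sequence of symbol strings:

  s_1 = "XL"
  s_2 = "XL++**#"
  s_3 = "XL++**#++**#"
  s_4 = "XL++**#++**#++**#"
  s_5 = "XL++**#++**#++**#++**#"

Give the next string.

Every step adds ++**# to the end: s(k+1) = s(k)·++**#.
Applying this once more to XL++**#++**#++**#++**#:

XL++**#++**#++**#++**#++**#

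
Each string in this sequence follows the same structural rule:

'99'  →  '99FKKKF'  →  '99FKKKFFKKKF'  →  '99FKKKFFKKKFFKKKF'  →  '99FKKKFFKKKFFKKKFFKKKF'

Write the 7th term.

Every step adds FKKKF to the end: s(k+1) = s(k)·FKKKF.
From 99FKKKFFKKKFFKKKFFKKKF, 2 further steps: 99FKKKFFKKKFFKKKFFKKKF → 99FKKKFFKKKFFKKKFFKKKFFKKKF → (answer).

99FKKKFFKKKFFKKKFFKKKFFKKKFFKKKF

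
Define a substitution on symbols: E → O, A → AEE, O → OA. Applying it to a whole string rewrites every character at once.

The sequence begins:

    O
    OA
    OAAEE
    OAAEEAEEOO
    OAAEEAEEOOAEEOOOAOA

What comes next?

Rewriting the 19 symbols of OAAEEAEEOOAEEOOOAOA one by one yields OA AEE AEE O O AEE O O OA OA AEE O O OA OA OA AEE OA AEE; concatenated:

OAAEEAEEOOAEEOOOAOAAEEOOOAOAOAAEEOAAEE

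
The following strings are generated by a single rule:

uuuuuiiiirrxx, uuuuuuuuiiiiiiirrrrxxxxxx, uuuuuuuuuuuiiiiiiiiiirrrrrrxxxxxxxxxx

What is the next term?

uuuuuuuuuuuuuuiiiiiiiiiiiiirrrrrrrrxxxxxxxxxxxxxx

The n-th term is 3n+2 u's then 3n+1 i's then 2n r's then 4n-2 x's (n = 1, 2, …).
At n = 4 the blocks have lengths 14, 13, 8, 14.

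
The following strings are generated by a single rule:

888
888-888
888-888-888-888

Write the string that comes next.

888-888-888-888-888-888-888-888

Every step duplicates the string with '-' between the halves.
One more doubling of 888-888-888-888 gives the answer.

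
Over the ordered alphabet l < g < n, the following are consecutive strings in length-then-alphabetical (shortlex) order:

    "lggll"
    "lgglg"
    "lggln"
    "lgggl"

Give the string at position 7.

Continuing the enumeration 3 steps past lgggl: lgggl → lgggg → lgggn → (answer).

lggnl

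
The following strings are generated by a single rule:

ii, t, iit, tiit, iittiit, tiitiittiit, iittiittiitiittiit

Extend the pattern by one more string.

This is a Fibonacci-style word recurrence s(k) = s(k−2)·s(k−1): e.g. ii·t = iit.
So term 8 is tiitiittiit·iittiittiitiittiit.

tiitiittiitiittiittiitiittiit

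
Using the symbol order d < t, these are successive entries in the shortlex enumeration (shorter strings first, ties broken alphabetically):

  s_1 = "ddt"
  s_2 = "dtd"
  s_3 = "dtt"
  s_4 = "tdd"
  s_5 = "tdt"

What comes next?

Treat tdt as a base-2 numeral over the given alphabet and add one, carrying through any trailing t's.

ttd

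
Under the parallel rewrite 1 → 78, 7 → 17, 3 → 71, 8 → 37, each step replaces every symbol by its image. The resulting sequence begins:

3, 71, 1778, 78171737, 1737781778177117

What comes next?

Replace each of the 16 characters of 1737781778177117 in place — 78 17 71 17 17 37 78 17 17 37 78 17 17 78 78 17 — and concatenate.

78177117173778171737781717787817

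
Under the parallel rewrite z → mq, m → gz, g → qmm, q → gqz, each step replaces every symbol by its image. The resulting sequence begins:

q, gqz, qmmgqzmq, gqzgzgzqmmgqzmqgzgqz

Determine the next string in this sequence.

qmmgqzmqqmmmqqmmmqgqzgzgzqmmgqzmqgzgqzqmmmqqmmgqzmq

Replace each of the 20 characters of gqzgzgzqmmgqzmqgzgqz in place — qmm gqz mq qmm mq qmm mq gqz gz gz qmm gqz mq gz gqz qmm mq qmm gqz mq — and concatenate.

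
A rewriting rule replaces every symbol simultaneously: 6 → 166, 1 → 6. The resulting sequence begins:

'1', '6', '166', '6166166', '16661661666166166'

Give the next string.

61661661666166166616616616661661666166166

Replace each of the 17 characters of 16661661666166166 in place — 6 166 166 166 6 166 166 6 166 166 166 6 166 166 6 166 166 — and concatenate.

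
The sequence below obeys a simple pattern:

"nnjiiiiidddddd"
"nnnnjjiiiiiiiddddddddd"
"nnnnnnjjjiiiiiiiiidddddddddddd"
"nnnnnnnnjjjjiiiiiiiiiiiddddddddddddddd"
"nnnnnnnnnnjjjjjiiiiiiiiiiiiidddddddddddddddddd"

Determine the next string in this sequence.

Term n consists of 2n n's, followed by n j's, followed by 2n+3 i's, followed by 3n+3 d's (n = 1, 2, …).
Setting n = 6 gives 12, 6, 15, 21 characters in each block.

nnnnnnnnnnnnjjjjjjiiiiiiiiiiiiiiiddddddddddddddddddddd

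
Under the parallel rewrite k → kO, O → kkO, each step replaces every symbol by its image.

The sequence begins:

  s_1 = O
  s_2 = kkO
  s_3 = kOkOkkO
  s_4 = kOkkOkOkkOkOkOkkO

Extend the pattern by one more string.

Rewriting the 17 symbols of kOkkOkOkkOkOkOkkO one by one yields kO kkO kO kO kkO kO kkO kO kO kkO kO kkO kO kkO kO kO kkO; concatenated:

kOkkOkOkOkkOkOkkOkOkOkkOkOkkOkOkkOkOkOkkO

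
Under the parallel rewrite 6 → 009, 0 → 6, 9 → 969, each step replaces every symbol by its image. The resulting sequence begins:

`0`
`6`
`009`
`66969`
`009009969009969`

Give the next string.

Rewriting the 15 symbols of 009009969009969 one by one yields 6 6 969 6 6 969 969 009 969 6 6 969 969 009 969; concatenated:

669696696996900996966969969009969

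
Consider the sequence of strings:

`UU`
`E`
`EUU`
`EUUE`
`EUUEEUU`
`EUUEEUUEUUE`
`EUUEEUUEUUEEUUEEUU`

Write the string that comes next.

Each term (from the third on) is the previous term followed by the one before it: term 3 = E·UU = EUU.
Continuing: EUUEEUUEUUEEUUEEUU · EUUEEUUEUUE gives term 8.

EUUEEUUEUUEEUUEEUUEUUEEUUEUUE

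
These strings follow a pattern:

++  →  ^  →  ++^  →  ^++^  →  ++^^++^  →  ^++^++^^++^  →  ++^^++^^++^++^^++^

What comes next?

^++^++^^++^++^^++^^++^++^^++^

Each term (from the third on) is the two preceding terms concatenated in order: term 3 = ++·^ = ++^.
Continuing: ^++^++^^++^ · ++^^++^^++^++^^++^ gives term 8.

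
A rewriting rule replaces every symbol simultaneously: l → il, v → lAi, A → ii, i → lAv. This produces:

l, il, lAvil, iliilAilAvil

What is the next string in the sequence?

Expanding iliilAilAvil: i→lAv, l→il, i→lAv, i→lAv, l→il, A→ii, i→lAv, l→il, A→ii, v→lAi, i→lAv, l→il. Concatenated: lAv il lAv lAv il ii lAv il ii lAi lAv il.

lAvillAvlAviliilAviliilAilAvil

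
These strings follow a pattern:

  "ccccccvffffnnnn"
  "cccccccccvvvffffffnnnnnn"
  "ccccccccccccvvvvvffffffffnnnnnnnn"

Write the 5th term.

Reading off run lengths: c runs 6, 9, 12; v runs 1, 3, 5; f runs 4, 6, 8; n runs 4, 6, 8 — each is linear in n (n = 1, 2, …).
Setting n = 5 gives 18, 9, 12, 12 characters in each block.

ccccccccccccccccccvvvvvvvvvffffffffffffnnnnnnnnnnnn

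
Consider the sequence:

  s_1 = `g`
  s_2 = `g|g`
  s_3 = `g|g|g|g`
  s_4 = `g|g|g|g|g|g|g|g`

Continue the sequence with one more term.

Every step duplicates the string with '|' between the halves.
Doubling g|g|g|g|g|g|g|g with '|' between the halves:

g|g|g|g|g|g|g|g|g|g|g|g|g|g|g|g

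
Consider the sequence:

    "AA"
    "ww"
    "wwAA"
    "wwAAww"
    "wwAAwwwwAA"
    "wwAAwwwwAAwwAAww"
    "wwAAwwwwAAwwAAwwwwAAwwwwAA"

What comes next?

wwAAwwwwAAwwAAwwwwAAwwwwAAwwAAwwwwAAwwAAww

This is a Fibonacci-style word recurrence s(k) = s(k−1)·s(k−2): e.g. ww·AA = wwAA.
So term 8 is wwAAwwwwAAwwAAwwwwAAwwwwAA·wwAAwwwwAAwwAAww.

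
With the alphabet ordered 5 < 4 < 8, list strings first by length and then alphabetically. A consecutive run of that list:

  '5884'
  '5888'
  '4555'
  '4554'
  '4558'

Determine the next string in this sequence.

4545

The successor of 4558 increments the rightmost position that isn't already 8 and resets every position after it to 5.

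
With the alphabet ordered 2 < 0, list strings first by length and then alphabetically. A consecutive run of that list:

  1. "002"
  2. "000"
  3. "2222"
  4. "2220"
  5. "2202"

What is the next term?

The successor of 2202 increments the rightmost position that isn't already 0 and resets every position after it to 2.

2200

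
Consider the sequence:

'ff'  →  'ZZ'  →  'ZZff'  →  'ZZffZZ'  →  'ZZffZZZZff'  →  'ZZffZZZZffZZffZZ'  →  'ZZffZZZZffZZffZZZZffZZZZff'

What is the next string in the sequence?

ZZffZZZZffZZffZZZZffZZZZffZZffZZZZffZZffZZ

Each term (from the third on) is the previous term followed by the one before it: term 3 = ZZ·ff = ZZff.
Continuing: ZZffZZZZffZZffZZZZffZZZZff · ZZffZZZZffZZffZZ gives term 8.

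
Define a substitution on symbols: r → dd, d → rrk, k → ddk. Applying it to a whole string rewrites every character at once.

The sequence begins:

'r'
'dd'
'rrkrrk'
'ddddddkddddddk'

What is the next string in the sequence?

Replace each of the 14 characters of ddddddkddddddk in place — rrk rrk rrk rrk rrk rrk ddk rrk rrk rrk rrk rrk rrk ddk — and concatenate.

rrkrrkrrkrrkrrkrrkddkrrkrrkrrkrrkrrkrrkddk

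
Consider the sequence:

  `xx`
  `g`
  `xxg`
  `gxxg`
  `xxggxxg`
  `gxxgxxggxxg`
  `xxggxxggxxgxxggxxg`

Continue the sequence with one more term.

From term 3 onward, concatenate the second-to-last term with the last: xx·g = xxg, g·xxg = gxxg, …
Continuing: gxxgxxggxxg · xxggxxggxxgxxggxxg gives term 8.

gxxgxxggxxgxxggxxggxxgxxggxxg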